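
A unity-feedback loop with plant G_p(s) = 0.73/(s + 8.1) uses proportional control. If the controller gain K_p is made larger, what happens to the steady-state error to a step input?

The position error constant K_pos = K_p·G_p(0) grows with K_p, and e_ss = 1/(1+K_pos) falls.

decrease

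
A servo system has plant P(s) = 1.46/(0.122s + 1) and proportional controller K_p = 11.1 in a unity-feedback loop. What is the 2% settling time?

T_s ≈ 0.0284 s

Closed loop: T(s) = K_p·P/(1+K_p·P) = 16.21/(0.122s + 1 + 16.21), with pole at s = −(1 + 16.21)/0.122 = −141.
τ = 1/141 = 0.007091 s, so 2% settling time ≈ 4τ = 0.0284 s.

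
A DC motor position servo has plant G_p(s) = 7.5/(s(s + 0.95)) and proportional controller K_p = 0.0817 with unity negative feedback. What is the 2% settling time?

T_s ≈ 8.42 s

From 1 + K_pG_p(s) = 0: s² + 0.95s + 0.6127 = 0 ⇒ ω_n = 0.7828, ζ = 0.6068.
2% settling time T_s ≈ 4/(ζω_n) = 4/0.475 = 8.42 s.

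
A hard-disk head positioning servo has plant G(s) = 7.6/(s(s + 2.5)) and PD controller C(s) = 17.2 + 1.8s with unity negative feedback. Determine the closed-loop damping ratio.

Forward path: (17.2 + 1.8s)·7.6/(s(s+2.5)). The closed-loop characteristic equation is s² + (2.5 + 7.6·1.8)s + 7.6·17.2 = 0.
That is s² + 16.18s + 130.7 = 0, so ω_n = 11.43 rad/s and ζ = 16.18/(2·11.43) = 0.7076.

ζ = 0.708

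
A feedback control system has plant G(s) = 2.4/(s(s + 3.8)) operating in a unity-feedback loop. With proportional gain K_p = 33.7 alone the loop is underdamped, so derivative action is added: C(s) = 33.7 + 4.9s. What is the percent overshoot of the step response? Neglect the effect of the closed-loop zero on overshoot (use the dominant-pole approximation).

0.444%

Forward path: (33.7 + 4.9s)·2.4/(s(s+3.8)). The closed-loop characteristic equation is s² + (3.8 + 2.4·4.9)s + 2.4·33.7 = 0.
That is s² + 15.56s + 80.88 = 0, so ω_n = 8.993 rad/s and ζ = 15.56/(2·8.993) = 0.8651.
%OS = 100·exp(−πζ/√(1−ζ²)) = 0.444%.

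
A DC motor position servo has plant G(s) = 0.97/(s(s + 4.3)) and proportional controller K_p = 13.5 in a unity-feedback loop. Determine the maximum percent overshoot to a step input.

9.82%

From 1 + K_pG(s) = 0: s² + 4.3s + 13.09 = 0 ⇒ ω_n = 3.619, ζ = 0.5941.
%OS = 100·exp(−πζ/√(1−ζ²)) = 100·exp(−π·0.5941/√0.647) = 9.82%.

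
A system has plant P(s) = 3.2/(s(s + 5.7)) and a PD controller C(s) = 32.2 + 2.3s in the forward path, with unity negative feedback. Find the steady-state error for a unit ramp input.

0.0553

The loop has one pole at the origin (type 1). Velocity error constant K_v = lim_{s→0} s·C(s)P(s) = 32.2·3.2/5.7 = 18.08.
Steady-state error to a unit ramp: e_ss = 1/K_v = 0.0553.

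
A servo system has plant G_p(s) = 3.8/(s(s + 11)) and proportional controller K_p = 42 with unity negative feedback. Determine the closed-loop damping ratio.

ζ = 0.435

With unity feedback the closed-loop characteristic equation is s² + 11s + 42·3.8 = s² + 11s + 159.6 = 0.
Matching s² + 2ζω_n s + ω_n²: ω_n = √159.6 = 12.63 rad/s and 2ζω_n = 11, so ζ = 11/(2·12.63) = 0.435.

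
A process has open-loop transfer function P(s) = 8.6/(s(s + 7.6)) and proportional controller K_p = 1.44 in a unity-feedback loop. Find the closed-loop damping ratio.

1 + K_p·P(s) = 0 gives s² + 7.6s + 12.38 = 0.
Matching s² + 2ζω_n s + ω_n²: ω_n = √12.38 = 3.519 rad/s and 2ζω_n = 7.6, so ζ = 7.6/(2·3.519) = 1.08.

ζ = 1.08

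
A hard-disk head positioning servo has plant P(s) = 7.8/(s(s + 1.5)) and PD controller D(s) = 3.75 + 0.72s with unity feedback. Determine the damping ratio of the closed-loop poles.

Forward path: (3.75 + 0.72s)·7.8/(s(s+1.5)). The closed-loop characteristic equation is s² + (1.5 + 7.8·0.72)s + 7.8·3.75 = 0.
That is s² + 7.116s + 29.25 = 0, so ω_n = 5.408 rad/s and ζ = 7.116/(2·5.408) = 0.6579.

ζ = 0.658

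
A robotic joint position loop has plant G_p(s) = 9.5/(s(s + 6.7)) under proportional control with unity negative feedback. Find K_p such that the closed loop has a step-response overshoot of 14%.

From %OS = 100·exp(−πζ/√(1−ζ²)) = 14%, ζ = −ln(0.14)/√(π²+ln²(0.14)) = 0.5305.
Characteristic equation s² + 6.7s + 9.5K_p = 0 gives ζ = 6.7/(2√(9.5K_p)).
Setting ζ = 0.5305: √(9.5K_p) = 6.7/(2·0.5305) = 6.315, so K_p = 39.88/9.5 = 4.2.

K_p = 4.2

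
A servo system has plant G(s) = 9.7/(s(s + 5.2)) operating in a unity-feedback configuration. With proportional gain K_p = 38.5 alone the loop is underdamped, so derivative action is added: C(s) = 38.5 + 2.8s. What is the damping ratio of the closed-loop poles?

ζ = 0.837

Forward path: (38.5 + 2.8s)·9.7/(s(s+5.2)). The closed-loop characteristic equation is s² + (5.2 + 9.7·2.8)s + 9.7·38.5 = 0.
That is s² + 32.36s + 373.4 = 0, so ω_n = 19.32 rad/s and ζ = 32.36/(2·19.32) = 0.8373.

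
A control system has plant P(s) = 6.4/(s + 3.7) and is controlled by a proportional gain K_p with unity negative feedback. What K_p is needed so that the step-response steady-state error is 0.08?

K_p = 6.65

For a type-0 loop with proportional control, e_ss = 1/(1 + K_p·P(0)).
P(0) = 1.73. Require 1/(1 + K_p·1.73) = 0.08, so 1 + 1.73·K_p = 12.5.
K_p = (12.5 − 1)/1.73 = 6.65.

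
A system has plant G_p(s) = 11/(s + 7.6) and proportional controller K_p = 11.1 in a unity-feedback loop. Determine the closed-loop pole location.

Closed-loop transfer function: T(s) = K_p·G_p(s)/(1 + K_p·G_p(s)) = 122.1/(s + 7.6 + 122.1) = 122.1/(s + 129.7).
The closed-loop pole is at s = −129.7.

s = -129.7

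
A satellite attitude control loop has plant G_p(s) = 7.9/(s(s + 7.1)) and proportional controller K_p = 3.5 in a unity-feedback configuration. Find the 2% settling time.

From 1 + K_pG_p(s) = 0: s² + 7.1s + 27.65 = 0 ⇒ ω_n = 5.258, ζ = 0.6751.
2% settling time T_s ≈ 4/(ζω_n) = 4/3.55 = 1.13 s.

T_s ≈ 1.13 s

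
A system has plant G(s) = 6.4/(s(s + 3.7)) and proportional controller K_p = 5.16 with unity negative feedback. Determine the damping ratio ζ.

ζ = 0.322

The closed-loop denominator is s(s+3.7) + 5.16·6.4 = s² + 3.7s + 33.02.
Matching s² + 2ζω_n s + ω_n²: ω_n = √33.02 = 5.747 rad/s and 2ζω_n = 3.7, so ζ = 3.7/(2·5.747) = 0.322.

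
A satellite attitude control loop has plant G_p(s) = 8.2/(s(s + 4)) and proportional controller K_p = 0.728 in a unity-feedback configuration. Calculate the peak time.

T_p = 2.24 s

The closed-loop denominator s² + 4s + 5.97 gives ω_n = √5.97 = 2.443 and ζ = 4/(2ω_n) = 0.8186.
Damped frequency ω_d = ω_n√(1−ζ²) = 1.403 rad/s, so peak time T_p = π/ω_d = 2.24 s.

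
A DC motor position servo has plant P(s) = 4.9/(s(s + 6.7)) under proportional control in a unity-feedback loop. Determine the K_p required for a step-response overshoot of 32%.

K_p = 19.7

From %OS = 100·exp(−πζ/√(1−ζ²)) = 32%, ζ = −ln(0.32)/√(π²+ln²(0.32)) = 0.341.
Characteristic equation s² + 6.7s + 4.9K_p = 0 gives ζ = 6.7/(2√(4.9K_p)).
Setting ζ = 0.341: √(4.9K_p) = 6.7/(2·0.341) = 9.825, so K_p = 96.53/4.9 = 19.7.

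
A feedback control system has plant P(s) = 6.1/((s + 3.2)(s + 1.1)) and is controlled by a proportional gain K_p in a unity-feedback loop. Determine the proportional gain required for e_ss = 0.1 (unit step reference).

K_p = 5.19

For a type-0 loop with proportional control, e_ss = 1/(1 + K_p·P(0)).
P(0) = 1.733. Require 1/(1 + K_p·1.733) = 0.1, so 1 + 1.733·K_p = 10.
K_p = (10 − 1)/1.733 = 5.19.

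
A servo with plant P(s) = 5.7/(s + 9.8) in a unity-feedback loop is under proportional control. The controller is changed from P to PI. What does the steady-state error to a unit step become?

0

The integrator makes K_pos = lim_{s→0} C(s)G(s) infinite, so e_ss = 1/(1+K_pos) = 0.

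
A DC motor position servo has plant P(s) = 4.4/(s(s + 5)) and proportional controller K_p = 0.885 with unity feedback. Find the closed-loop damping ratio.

ζ = 1.27

The closed-loop denominator is s(s+5) + 0.885·4.4 = s² + 5s + 3.894.
So ω_n² = 3.894 ⇒ ω_n = 1.973 rad/s, and ζ = 5/(2ω_n) = 1.27.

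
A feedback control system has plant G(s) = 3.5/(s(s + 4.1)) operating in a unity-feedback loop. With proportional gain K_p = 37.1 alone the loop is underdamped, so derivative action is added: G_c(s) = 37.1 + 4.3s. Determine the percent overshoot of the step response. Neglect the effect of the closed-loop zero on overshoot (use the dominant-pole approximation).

0.768%

Forward path: (37.1 + 4.3s)·3.5/(s(s+4.1)). The closed-loop characteristic equation is s² + (4.1 + 3.5·4.3)s + 3.5·37.1 = 0.
That is s² + 19.15s + 129.8 = 0, so ω_n = 11.4 rad/s and ζ = 19.15/(2·11.4) = 0.8403.
%OS = 100·exp(−πζ/√(1−ζ²)) = 0.768%.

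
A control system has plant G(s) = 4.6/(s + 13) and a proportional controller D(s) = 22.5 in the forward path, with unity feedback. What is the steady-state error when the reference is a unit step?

The loop is type 0. Static position error constant K_pos = D(0)·G(0) = 22.5·0.3538 = 7.962.
Steady-state error to a unit step: e_ss = 1/(1+K_pos) = 1/8.962 = 0.112.

0.112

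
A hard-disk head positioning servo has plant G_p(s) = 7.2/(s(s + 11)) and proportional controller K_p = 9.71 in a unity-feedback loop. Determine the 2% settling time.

T_s ≈ 0.727 s

From 1 + K_pG_p(s) = 0: s² + 11s + 69.91 = 0 ⇒ ω_n = 8.361, ζ = 0.6578.
2% settling time T_s ≈ 4/(ζω_n) = 4/5.5 = 0.727 s.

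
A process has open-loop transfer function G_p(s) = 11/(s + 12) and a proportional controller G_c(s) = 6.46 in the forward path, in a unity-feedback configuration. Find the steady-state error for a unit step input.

0.144

The loop is type 0. Static position error constant K_pos = G_c(0)·G_p(0) = 6.46·0.9167 = 5.922.
Steady-state error to a unit step: e_ss = 1/(1+K_pos) = 1/6.922 = 0.144.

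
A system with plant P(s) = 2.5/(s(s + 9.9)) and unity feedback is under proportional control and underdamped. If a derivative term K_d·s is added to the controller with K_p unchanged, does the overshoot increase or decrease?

With PD the characteristic equation becomes s² + (a + K·K_d)s + K·K_p = 0; the damping term grows, ζ rises, overshoot falls.

decrease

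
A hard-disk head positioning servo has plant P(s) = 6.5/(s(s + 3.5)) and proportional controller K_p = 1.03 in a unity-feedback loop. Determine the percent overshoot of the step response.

5.59%

Closed-loop characteristic equation: s² + 3.5s + 6.695 = 0, so ω_n = 2.587 rad/s and ζ = 3.5/(2·2.587) = 0.6763.
%OS = 100·exp(−πζ/√(1−ζ²)) = 100·exp(−π·0.6763/√0.5426) = 5.59%.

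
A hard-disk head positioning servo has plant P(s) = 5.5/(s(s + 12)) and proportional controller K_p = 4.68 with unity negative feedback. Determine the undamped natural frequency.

ω_n = 5.07 rad/s

With unity feedback the closed-loop characteristic equation is s² + 12s + 4.68·5.5 = s² + 12s + 25.74 = 0.
So ω_n² = 25.74 ⇒ ω_n = 5.073 rad/s, and ζ = 12/(2ω_n) = 1.18.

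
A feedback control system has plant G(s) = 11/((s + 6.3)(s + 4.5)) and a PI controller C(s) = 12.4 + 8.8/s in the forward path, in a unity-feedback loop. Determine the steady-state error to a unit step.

The open loop C(s)G(s) has a pole at the origin (type 1), so the static position error constant is infinite and e_ss = 1/(1+∞) = 0.

0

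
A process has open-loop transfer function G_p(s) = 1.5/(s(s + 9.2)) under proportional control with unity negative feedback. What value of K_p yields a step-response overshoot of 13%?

From %OS = 100·exp(−πζ/√(1−ζ²)) = 13%, ζ = −ln(0.13)/√(π²+ln²(0.13)) = 0.5446.
Characteristic equation s² + 9.2s + 1.5K_p = 0 gives ζ = 9.2/(2√(1.5K_p)).
Setting ζ = 0.5446: √(1.5K_p) = 9.2/(2·0.5446) = 8.446, so K_p = 71.33/1.5 = 47.6.

K_p = 47.6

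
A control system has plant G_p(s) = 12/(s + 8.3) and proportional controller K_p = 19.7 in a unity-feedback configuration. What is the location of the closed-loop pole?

Closed-loop transfer function: T(s) = K_p·G_p(s)/(1 + K_p·G_p(s)) = 236.4/(s + 8.3 + 236.4) = 236.4/(s + 244.7).
The closed-loop pole is at s = −244.7.

s = -244.7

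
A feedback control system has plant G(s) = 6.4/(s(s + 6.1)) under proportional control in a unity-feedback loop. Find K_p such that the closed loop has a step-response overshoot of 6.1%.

From %OS = 100·exp(−πζ/√(1−ζ²)) = 6.1%, ζ = −ln(0.061)/√(π²+ln²(0.061)) = 0.6649.
Characteristic equation s² + 6.1s + 6.4K_p = 0 gives ζ = 6.1/(2√(6.4K_p)).
Setting ζ = 0.6649: √(6.4K_p) = 6.1/(2·0.6649) = 4.587, so K_p = 21.04/6.4 = 3.29.

K_p = 3.29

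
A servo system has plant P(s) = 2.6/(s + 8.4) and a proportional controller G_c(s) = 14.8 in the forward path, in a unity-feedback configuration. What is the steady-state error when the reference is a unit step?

The loop is type 0. Static position error constant K_pos = G_c(0)·P(0) = 14.8·0.3095 = 4.581.
Steady-state error to a unit step: e_ss = 1/(1+K_pos) = 1/5.581 = 0.179.

0.179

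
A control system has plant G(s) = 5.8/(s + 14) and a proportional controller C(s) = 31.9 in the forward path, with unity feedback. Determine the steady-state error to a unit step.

The loop is type 0. Static position error constant K_pos = C(0)·G(0) = 31.9·0.4143 = 13.22.
Steady-state error to a unit step: e_ss = 1/(1+K_pos) = 1/14.22 = 0.0703.

0.0703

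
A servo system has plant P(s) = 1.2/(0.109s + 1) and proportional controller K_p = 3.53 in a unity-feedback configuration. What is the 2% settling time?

Closed loop: T(s) = K_p·P/(1+K_p·P) = 4.236/(0.109s + 1 + 4.236), with pole at s = −(1 + 4.236)/0.109 = −48.04.
τ = 1/48.04 = 0.02082 s, so 2% settling time ≈ 4τ = 0.0833 s.

T_s ≈ 0.0833 s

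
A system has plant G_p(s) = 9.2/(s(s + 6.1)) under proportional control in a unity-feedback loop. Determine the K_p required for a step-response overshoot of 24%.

K_p = 5.91

From %OS = 100·exp(−πζ/√(1−ζ²)) = 24%, ζ = −ln(0.24)/√(π²+ln²(0.24)) = 0.4136.
Characteristic equation s² + 6.1s + 9.2K_p = 0 gives ζ = 6.1/(2√(9.2K_p)).
Setting ζ = 0.4136: √(9.2K_p) = 6.1/(2·0.4136) = 7.374, so K_p = 54.38/9.2 = 5.91.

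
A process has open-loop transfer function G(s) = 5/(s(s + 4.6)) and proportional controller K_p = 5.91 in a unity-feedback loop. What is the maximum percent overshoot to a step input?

Closed-loop characteristic equation: s² + 4.6s + 29.55 = 0, so ω_n = 5.436 rad/s and ζ = 4.6/(2·5.436) = 0.4231.
%OS = 100·exp(−πζ/√(1−ζ²)) = 100·exp(−π·0.4231/√0.821) = 23.1%.

23.1%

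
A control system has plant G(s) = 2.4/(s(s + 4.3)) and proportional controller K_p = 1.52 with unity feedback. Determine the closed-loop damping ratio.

ζ = 1.13

With unity feedback the closed-loop characteristic equation is s² + 4.3s + 1.52·2.4 = s² + 4.3s + 3.648 = 0.
Matching s² + 2ζω_n s + ω_n²: ω_n = √3.648 = 1.91 rad/s and 2ζω_n = 4.3, so ζ = 4.3/(2·1.91) = 1.13.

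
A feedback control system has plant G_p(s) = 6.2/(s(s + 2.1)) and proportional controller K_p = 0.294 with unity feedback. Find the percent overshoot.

From 1 + K_pG_p(s) = 0: s² + 2.1s + 1.823 = 0 ⇒ ω_n = 1.35, ζ = 0.7777.
%OS = 100·exp(−πζ/√(1−ζ²)) = 100·exp(−π·0.7777/√0.3952) = 2.05%.

2.05%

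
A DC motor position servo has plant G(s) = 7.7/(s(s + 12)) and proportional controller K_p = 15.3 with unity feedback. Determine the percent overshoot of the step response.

12.4%

The closed-loop denominator s² + 12s + 117.8 gives ω_n = √117.8 = 10.85 and ζ = 12/(2ω_n) = 0.5528.
%OS = 100·exp(−πζ/√(1−ζ²)) = 100·exp(−π·0.5528/√0.6944) = 12.4%.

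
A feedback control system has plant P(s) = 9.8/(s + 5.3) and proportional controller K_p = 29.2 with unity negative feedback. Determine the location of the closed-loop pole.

s = -291.5

Closed-loop transfer function: T(s) = K_p·P(s)/(1 + K_p·P(s)) = 286.2/(s + 5.3 + 286.2) = 286.2/(s + 291.5).
The closed-loop pole is at s = −291.5.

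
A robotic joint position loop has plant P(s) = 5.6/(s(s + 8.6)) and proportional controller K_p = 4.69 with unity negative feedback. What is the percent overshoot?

The closed-loop denominator s² + 8.6s + 26.26 gives ω_n = √26.26 = 5.125 and ζ = 8.6/(2ω_n) = 0.8391.
%OS = 100·exp(−πζ/√(1−ζ²)) = 100·exp(−π·0.8391/√0.296) = 0.787%.

0.787%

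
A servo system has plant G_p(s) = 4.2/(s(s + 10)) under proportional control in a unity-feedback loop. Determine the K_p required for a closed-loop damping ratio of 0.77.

K_p = 10

Closed-loop characteristic equation: s² + 10s + K_p·4.2 = 0.
So ω_n = √(4.2K_p) and 2ζω_n = 10, giving ζ = 10/(2√(4.2K_p)).
Setting ζ = 0.77: √(4.2K_p) = 10/(2·0.77) = 6.494, so K_p = 42.17/4.2 = 10.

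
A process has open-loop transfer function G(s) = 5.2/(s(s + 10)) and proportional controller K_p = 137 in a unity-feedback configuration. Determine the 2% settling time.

Closed-loop characteristic equation: s² + 10s + 712.4 = 0, so ω_n = 26.69 rad/s and ζ = 10/(2·26.69) = 0.1873.
2% settling time T_s ≈ 4/(ζω_n) = 4/5 = 0.8 s.

T_s ≈ 0.8 s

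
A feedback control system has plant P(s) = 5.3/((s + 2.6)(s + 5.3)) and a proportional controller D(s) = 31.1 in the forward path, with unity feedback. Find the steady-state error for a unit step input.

The loop is type 0. Static position error constant K_pos = D(0)·P(0) = 31.1·0.3846 = 11.96.
Steady-state error to a unit step: e_ss = 1/(1+K_pos) = 1/12.96 = 0.0772.

0.0772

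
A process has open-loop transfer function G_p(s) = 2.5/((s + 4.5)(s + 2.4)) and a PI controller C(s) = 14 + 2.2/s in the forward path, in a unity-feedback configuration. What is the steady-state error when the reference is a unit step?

The open loop C(s)G_p(s) has a pole at the origin (type 1), so the static position error constant is infinite and e_ss = 1/(1+∞) = 0.

0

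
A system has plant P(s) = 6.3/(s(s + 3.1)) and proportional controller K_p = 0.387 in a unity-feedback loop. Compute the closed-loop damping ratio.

ζ = 0.993

With unity feedback the closed-loop characteristic equation is s² + 3.1s + 0.387·6.3 = s² + 3.1s + 2.438 = 0.
So ω_n² = 2.438 ⇒ ω_n = 1.561 rad/s, and ζ = 3.1/(2ω_n) = 0.993.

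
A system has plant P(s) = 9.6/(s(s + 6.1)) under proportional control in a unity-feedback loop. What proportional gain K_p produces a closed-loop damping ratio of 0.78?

K_p = 1.59

Closed-loop characteristic equation: s² + 6.1s + K_p·9.6 = 0.
So ω_n = √(9.6K_p) and 2ζω_n = 6.1, giving ζ = 6.1/(2√(9.6K_p)).
Setting ζ = 0.78: √(9.6K_p) = 6.1/(2·0.78) = 3.91, so K_p = 15.29/9.6 = 1.59.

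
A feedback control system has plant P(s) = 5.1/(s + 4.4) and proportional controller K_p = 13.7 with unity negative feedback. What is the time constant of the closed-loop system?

τ = 0.0135 s

Closed-loop transfer function: T(s) = K_p·P(s)/(1 + K_p·P(s)) = 69.87/(s + 4.4 + 69.87) = 69.87/(s + 74.27).
Time constant τ = 1/74.27 = 0.0135 s.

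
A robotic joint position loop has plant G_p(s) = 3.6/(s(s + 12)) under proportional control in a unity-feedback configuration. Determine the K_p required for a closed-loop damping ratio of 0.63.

Closed-loop characteristic equation: s² + 12s + K_p·3.6 = 0.
So ω_n = √(3.6K_p) and 2ζω_n = 12, giving ζ = 12/(2√(3.6K_p)).
Setting ζ = 0.63: √(3.6K_p) = 12/(2·0.63) = 9.524, so K_p = 90.7/3.6 = 25.2.

K_p = 25.2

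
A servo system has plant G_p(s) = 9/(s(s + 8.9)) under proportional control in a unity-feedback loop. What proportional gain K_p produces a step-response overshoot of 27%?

K_p = 14.9

From %OS = 100·exp(−πζ/√(1−ζ²)) = 27%, ζ = −ln(0.27)/√(π²+ln²(0.27)) = 0.3847.
Characteristic equation s² + 8.9s + 9K_p = 0 gives ζ = 8.9/(2√(9K_p)).
Setting ζ = 0.3847: √(9K_p) = 8.9/(2·0.3847) = 11.57, so K_p = 133.8/9 = 14.9.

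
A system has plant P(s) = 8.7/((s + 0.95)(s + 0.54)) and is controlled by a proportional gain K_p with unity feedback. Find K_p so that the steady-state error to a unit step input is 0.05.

K_p = 1.12

The loop is type 0, so e_ss(step) = 1/(1 + K_pos) with K_pos = K_p·P(0).
P(0) = 16.96. Require 1/(1 + K_p·16.96) = 0.05, so 1 + 16.96·K_p = 20.
K_p = (20 − 1)/16.96 = 1.12.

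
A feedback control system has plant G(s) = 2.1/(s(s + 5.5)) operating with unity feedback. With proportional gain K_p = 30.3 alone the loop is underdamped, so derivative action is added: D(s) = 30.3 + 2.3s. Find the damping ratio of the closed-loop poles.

Forward path: (30.3 + 2.3s)·2.1/(s(s+5.5)). The closed-loop characteristic equation is s² + (5.5 + 2.1·2.3)s + 2.1·30.3 = 0.
That is s² + 10.33s + 63.63 = 0, so ω_n = 7.977 rad/s and ζ = 10.33/(2·7.977) = 0.6475.

ζ = 0.647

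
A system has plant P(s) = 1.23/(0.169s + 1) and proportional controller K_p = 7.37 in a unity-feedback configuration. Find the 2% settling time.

Closed loop: T(s) = K_p·P/(1+K_p·P) = 9.065/(0.169s + 1 + 9.065), with pole at s = −(1 + 9.065)/0.169 = −59.56.
τ = 1/59.56 = 0.01679 s, so 2% settling time ≈ 4τ = 0.0672 s.

T_s ≈ 0.0672 s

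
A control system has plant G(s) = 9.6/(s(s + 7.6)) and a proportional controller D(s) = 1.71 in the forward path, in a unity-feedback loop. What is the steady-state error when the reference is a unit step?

0

The open loop D(s)G(s) has a pole at the origin (type 1), so the static position error constant is infinite and e_ss = 1/(1+∞) = 0.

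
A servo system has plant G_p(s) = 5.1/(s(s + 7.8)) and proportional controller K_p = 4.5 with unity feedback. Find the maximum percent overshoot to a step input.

From 1 + K_pG_p(s) = 0: s² + 7.8s + 22.95 = 0 ⇒ ω_n = 4.791, ζ = 0.8141.
%OS = 100·exp(−πζ/√(1−ζ²)) = 100·exp(−π·0.8141/√0.3373) = 1.22%.

1.22%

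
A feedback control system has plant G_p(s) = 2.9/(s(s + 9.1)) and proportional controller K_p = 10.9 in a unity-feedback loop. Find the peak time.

T_p = 0.951 s

From 1 + K_pG_p(s) = 0: s² + 9.1s + 31.61 = 0 ⇒ ω_n = 5.622, ζ = 0.8093.
Damped frequency ω_d = ω_n√(1−ζ²) = 3.303 rad/s, so peak time T_p = π/ω_d = 0.951 s.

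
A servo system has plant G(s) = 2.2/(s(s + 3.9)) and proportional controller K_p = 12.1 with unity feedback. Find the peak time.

From 1 + K_pG(s) = 0: s² + 3.9s + 26.62 = 0 ⇒ ω_n = 5.159, ζ = 0.3779.
Damped frequency ω_d = ω_n√(1−ζ²) = 4.777 rad/s, so peak time T_p = π/ω_d = 0.658 s.

T_p = 0.658 s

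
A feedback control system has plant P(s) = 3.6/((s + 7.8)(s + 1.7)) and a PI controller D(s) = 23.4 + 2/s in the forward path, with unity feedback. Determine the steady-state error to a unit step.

0

The open loop D(s)P(s) has a pole at the origin (type 1), so the static position error constant is infinite and e_ss = 1/(1+∞) = 0.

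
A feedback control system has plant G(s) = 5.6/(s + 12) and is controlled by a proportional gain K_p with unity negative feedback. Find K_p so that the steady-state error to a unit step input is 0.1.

Steady-state error for a unit step on this type-0 loop is 1/(1 + K_p·G(0)).
G(0) = 0.4667. Require 1/(1 + K_p·0.4667) = 0.1, so 1 + 0.4667·K_p = 10.
K_p = (10 − 1)/0.4667 = 19.3.

K_p = 19.3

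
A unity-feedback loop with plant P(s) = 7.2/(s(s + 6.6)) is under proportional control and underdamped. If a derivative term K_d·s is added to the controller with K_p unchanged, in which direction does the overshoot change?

The derivative term adds K·K_d to the s-coefficient of the characteristic equation, raising 2ζω_n while ω_n is unchanged; ζ increases, so overshoot decreases.

decrease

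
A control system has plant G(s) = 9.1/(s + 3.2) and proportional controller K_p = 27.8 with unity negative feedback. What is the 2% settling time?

T_s ≈ 0.0156 s

Closed-loop transfer function: T(s) = K_p·G(s)/(1 + K_p·G(s)) = 253/(s + 3.2 + 253) = 253/(s + 256.2).
Time constant τ = 1/256.2 = 0.003904 s, so the 2% settling time is about 4τ = 0.0156 s.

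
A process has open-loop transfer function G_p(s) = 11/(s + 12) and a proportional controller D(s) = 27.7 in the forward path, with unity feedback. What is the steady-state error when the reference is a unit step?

0.0379

The loop is type 0. Static position error constant K_pos = D(0)·G_p(0) = 27.7·0.9167 = 25.39.
Steady-state error to a unit step: e_ss = 1/(1+K_pos) = 1/26.39 = 0.0379.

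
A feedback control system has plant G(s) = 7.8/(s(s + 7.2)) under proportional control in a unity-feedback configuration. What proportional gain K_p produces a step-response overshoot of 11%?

K_p = 5.03

From %OS = 100·exp(−πζ/√(1−ζ²)) = 11%, ζ = −ln(0.11)/√(π²+ln²(0.11)) = 0.5749.
Characteristic equation s² + 7.2s + 7.8K_p = 0 gives ζ = 7.2/(2√(7.8K_p)).
Setting ζ = 0.5749: √(7.8K_p) = 7.2/(2·0.5749) = 6.262, so K_p = 39.21/7.8 = 5.03.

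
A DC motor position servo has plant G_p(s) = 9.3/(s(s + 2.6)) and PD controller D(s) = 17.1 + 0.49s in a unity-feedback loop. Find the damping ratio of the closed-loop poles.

ζ = 0.284

Forward path: (17.1 + 0.49s)·9.3/(s(s+2.6)). The closed-loop characteristic equation is s² + (2.6 + 9.3·0.49)s + 9.3·17.1 = 0.
That is s² + 7.157s + 159 = 0, so ω_n = 12.61 rad/s and ζ = 7.157/(2·12.61) = 0.2838.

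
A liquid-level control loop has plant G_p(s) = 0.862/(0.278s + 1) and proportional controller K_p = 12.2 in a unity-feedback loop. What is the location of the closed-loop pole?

Closed loop: T(s) = K_p·G_p/(1+K_p·G_p) = 10.52/(0.278s + 1 + 10.52), with pole at s = −(1 + 10.52)/0.278 = −41.43.

s = -41.43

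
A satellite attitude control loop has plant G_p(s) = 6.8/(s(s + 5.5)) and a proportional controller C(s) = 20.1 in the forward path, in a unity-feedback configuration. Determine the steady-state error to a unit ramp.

0.0402

The loop has one pole at the origin (type 1). Velocity error constant K_v = lim_{s→0} s·C(s)G_p(s) = 20.1·6.8/5.5 = 24.85.
Steady-state error to a unit ramp: e_ss = 1/K_v = 0.0402.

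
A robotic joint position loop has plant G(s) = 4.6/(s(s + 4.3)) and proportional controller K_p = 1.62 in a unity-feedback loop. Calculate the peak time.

From 1 + K_pG(s) = 0: s² + 4.3s + 7.452 = 0 ⇒ ω_n = 2.73, ζ = 0.7876.
Damped frequency ω_d = ω_n√(1−ζ²) = 1.682 rad/s, so peak time T_p = π/ω_d = 1.87 s.

T_p = 1.87 s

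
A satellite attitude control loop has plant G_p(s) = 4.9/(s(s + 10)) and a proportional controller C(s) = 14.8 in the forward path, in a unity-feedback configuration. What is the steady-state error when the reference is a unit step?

0

The open loop C(s)G_p(s) has a pole at the origin (type 1), so the static position error constant is infinite and e_ss = 1/(1+∞) = 0.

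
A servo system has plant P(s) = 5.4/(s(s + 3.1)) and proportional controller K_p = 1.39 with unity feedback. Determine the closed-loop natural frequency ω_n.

ω_n = 2.74 rad/s

With unity feedback the closed-loop characteristic equation is s² + 3.1s + 1.39·5.4 = s² + 3.1s + 7.506 = 0.
Matching s² + 2ζω_n s + ω_n²: ω_n = √7.506 = 2.74 rad/s and 2ζω_n = 3.1, so ζ = 3.1/(2·2.74) = 0.566.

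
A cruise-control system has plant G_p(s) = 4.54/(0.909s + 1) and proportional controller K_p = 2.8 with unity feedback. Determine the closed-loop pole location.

Closed loop: T(s) = K_p·G_p/(1+K_p·G_p) = 12.71/(0.909s + 1 + 12.71), with pole at s = −(1 + 12.71)/0.909 = −15.08.

s = -15.08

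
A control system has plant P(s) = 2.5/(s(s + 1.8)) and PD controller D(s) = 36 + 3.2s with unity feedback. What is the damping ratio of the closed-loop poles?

Forward path: (36 + 3.2s)·2.5/(s(s+1.8)). The closed-loop characteristic equation is s² + (1.8 + 2.5·3.2)s + 2.5·36 = 0.
That is s² + 9.8s + 90 = 0, so ω_n = 9.487 rad/s and ζ = 9.8/(2·9.487) = 0.5165.

ζ = 0.517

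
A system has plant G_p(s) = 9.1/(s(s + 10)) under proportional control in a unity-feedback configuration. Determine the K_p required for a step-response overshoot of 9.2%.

From %OS = 100·exp(−πζ/√(1−ζ²)) = 9.2%, ζ = −ln(0.092)/√(π²+ln²(0.092)) = 0.6048.
Characteristic equation s² + 10s + 9.1K_p = 0 gives ζ = 10/(2√(9.1K_p)).
Setting ζ = 0.6048: √(9.1K_p) = 10/(2·0.6048) = 8.267, so K_p = 68.34/9.1 = 7.51.

K_p = 7.51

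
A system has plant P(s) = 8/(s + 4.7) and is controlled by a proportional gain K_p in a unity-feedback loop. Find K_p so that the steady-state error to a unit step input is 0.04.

The loop is type 0, so e_ss(step) = 1/(1 + K_pos) with K_pos = K_p·P(0).
P(0) = 1.702. Require 1/(1 + K_p·1.702) = 0.04, so 1 + 1.702·K_p = 25.
K_p = (25 − 1)/1.702 = 14.1.

K_p = 14.1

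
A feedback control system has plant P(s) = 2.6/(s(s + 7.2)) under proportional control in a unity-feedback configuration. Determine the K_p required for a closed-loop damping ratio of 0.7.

K_p = 10.2

Closed-loop characteristic equation: s² + 7.2s + K_p·2.6 = 0.
So ω_n = √(2.6K_p) and 2ζω_n = 7.2, giving ζ = 7.2/(2√(2.6K_p)).
Setting ζ = 0.7: √(2.6K_p) = 7.2/(2·0.7) = 5.143, so K_p = 26.45/2.6 = 10.2.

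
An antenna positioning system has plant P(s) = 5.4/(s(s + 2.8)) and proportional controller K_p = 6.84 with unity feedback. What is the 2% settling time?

The closed-loop denominator s² + 2.8s + 36.94 gives ω_n = √36.94 = 6.077 and ζ = 2.8/(2ω_n) = 0.2304.
2% settling time T_s ≈ 4/(ζω_n) = 4/1.4 = 2.86 s.

T_s ≈ 2.86 s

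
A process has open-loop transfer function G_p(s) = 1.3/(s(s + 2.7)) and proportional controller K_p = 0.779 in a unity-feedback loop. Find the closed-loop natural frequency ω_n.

ω_n = 1.01 rad/s

With unity feedback the closed-loop characteristic equation is s² + 2.7s + 0.779·1.3 = s² + 2.7s + 1.013 = 0.
Matching s² + 2ζω_n s + ω_n²: ω_n = √1.013 = 1.006 rad/s and 2ζω_n = 2.7, so ζ = 2.7/(2·1.006) = 1.34.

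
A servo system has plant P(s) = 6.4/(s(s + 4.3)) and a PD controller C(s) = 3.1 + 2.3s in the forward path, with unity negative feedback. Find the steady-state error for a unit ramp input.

0.217

The loop has one pole at the origin (type 1). Velocity error constant K_v = lim_{s→0} s·C(s)P(s) = 3.1·6.4/4.3 = 4.614.
Steady-state error to a unit ramp: e_ss = 1/K_v = 0.217.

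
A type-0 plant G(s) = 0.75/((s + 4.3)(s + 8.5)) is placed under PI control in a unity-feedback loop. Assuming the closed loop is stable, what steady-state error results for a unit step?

0

The PI controller's integrator makes the forward path type 1, so e_ss to a step is zero.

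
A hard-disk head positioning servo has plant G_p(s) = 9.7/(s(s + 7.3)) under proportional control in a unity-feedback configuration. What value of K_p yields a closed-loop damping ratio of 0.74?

K_p = 2.51

Closed-loop characteristic equation: s² + 7.3s + K_p·9.7 = 0.
So ω_n = √(9.7K_p) and 2ζω_n = 7.3, giving ζ = 7.3/(2√(9.7K_p)).
Setting ζ = 0.74: √(9.7K_p) = 7.3/(2·0.74) = 4.932, so K_p = 24.33/9.7 = 2.51.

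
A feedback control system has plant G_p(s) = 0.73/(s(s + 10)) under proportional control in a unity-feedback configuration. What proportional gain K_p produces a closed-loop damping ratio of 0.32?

Closed-loop characteristic equation: s² + 10s + K_p·0.73 = 0.
So ω_n = √(0.73K_p) and 2ζω_n = 10, giving ζ = 10/(2√(0.73K_p)).
Setting ζ = 0.32: √(0.73K_p) = 10/(2·0.32) = 15.62, so K_p = 244.1/0.73 = 334.

K_p = 334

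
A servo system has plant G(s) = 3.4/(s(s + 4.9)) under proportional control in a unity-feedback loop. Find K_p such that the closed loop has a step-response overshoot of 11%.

From %OS = 100·exp(−πζ/√(1−ζ²)) = 11%, ζ = −ln(0.11)/√(π²+ln²(0.11)) = 0.5749.
Characteristic equation s² + 4.9s + 3.4K_p = 0 gives ζ = 4.9/(2√(3.4K_p)).
Setting ζ = 0.5749: √(3.4K_p) = 4.9/(2·0.5749) = 4.262, so K_p = 18.16/3.4 = 5.34.

K_p = 5.34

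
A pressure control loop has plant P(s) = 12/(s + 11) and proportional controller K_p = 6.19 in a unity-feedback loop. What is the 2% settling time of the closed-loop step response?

T_s ≈ 0.0469 s

Closed-loop transfer function: T(s) = K_p·P(s)/(1 + K_p·P(s)) = 74.28/(s + 11 + 74.28) = 74.28/(s + 85.28).
Time constant τ = 1/85.28 = 0.01173 s, so the 2% settling time is about 4τ = 0.0469 s.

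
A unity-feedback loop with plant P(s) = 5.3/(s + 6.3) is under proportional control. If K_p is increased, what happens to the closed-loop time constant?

Closed-loop pole is at s = −(6.3+K_p·5.3); larger K_p moves it further left, so τ = 1/(6.3+K_p·5.3) decreases.

decrease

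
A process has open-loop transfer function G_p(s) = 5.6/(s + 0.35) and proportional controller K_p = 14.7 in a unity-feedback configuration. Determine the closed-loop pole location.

Closed-loop transfer function: T(s) = K_p·G_p(s)/(1 + K_p·G_p(s)) = 82.32/(s + 0.35 + 82.32) = 82.32/(s + 82.67).
The closed-loop pole is at s = −82.67.

s = -82.67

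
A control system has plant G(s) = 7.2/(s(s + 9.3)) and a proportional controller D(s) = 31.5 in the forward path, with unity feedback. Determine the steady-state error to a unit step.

0

The open loop D(s)G(s) has a pole at the origin (type 1), so the static position error constant is infinite and e_ss = 1/(1+∞) = 0.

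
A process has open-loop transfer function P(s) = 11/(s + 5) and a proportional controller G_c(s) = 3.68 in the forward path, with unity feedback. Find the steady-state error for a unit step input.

0.11

The loop is type 0. Static position error constant K_pos = G_c(0)·P(0) = 3.68·2.2 = 8.096.
Steady-state error to a unit step: e_ss = 1/(1+K_pos) = 1/9.096 = 0.11.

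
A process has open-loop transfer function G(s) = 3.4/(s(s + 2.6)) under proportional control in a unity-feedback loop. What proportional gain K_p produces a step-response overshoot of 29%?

From %OS = 100·exp(−πζ/√(1−ζ²)) = 29%, ζ = −ln(0.29)/√(π²+ln²(0.29)) = 0.3666.
Characteristic equation s² + 2.6s + 3.4K_p = 0 gives ζ = 2.6/(2√(3.4K_p)).
Setting ζ = 0.3666: √(3.4K_p) = 2.6/(2·0.3666) = 3.546, so K_p = 12.58/3.4 = 3.7.

K_p = 3.7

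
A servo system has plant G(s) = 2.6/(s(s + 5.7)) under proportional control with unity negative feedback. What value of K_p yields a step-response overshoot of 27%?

K_p = 21.1

From %OS = 100·exp(−πζ/√(1−ζ²)) = 27%, ζ = −ln(0.27)/√(π²+ln²(0.27)) = 0.3847.
Characteristic equation s² + 5.7s + 2.6K_p = 0 gives ζ = 5.7/(2√(2.6K_p)).
Setting ζ = 0.3847: √(2.6K_p) = 5.7/(2·0.3847) = 7.408, so K_p = 54.88/2.6 = 21.1.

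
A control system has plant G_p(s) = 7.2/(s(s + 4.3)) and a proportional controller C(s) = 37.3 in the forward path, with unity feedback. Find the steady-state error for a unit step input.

The open loop C(s)G_p(s) has a pole at the origin (type 1), so the static position error constant is infinite and e_ss = 1/(1+∞) = 0.

0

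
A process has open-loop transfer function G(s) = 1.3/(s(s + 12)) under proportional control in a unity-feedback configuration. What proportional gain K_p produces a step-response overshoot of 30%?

K_p = 216

From %OS = 100·exp(−πζ/√(1−ζ²)) = 30%, ζ = −ln(0.3)/√(π²+ln²(0.3)) = 0.3579.
Characteristic equation s² + 12s + 1.3K_p = 0 gives ζ = 12/(2√(1.3K_p)).
Setting ζ = 0.3579: √(1.3K_p) = 12/(2·0.3579) = 16.77, so K_p = 281.1/1.3 = 216.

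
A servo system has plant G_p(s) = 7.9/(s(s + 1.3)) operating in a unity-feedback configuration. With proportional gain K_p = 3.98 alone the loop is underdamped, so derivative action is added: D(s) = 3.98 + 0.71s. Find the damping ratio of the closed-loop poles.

Forward path: (3.98 + 0.71s)·7.9/(s(s+1.3)). The closed-loop characteristic equation is s² + (1.3 + 7.9·0.71)s + 7.9·3.98 = 0.
That is s² + 6.909s + 31.44 = 0, so ω_n = 5.607 rad/s and ζ = 6.909/(2·5.607) = 0.6161.

ζ = 0.616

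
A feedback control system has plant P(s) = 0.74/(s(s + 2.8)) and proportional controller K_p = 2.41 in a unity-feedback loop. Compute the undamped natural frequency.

The closed-loop denominator is s(s+2.8) + 2.41·0.74 = s² + 2.8s + 1.783.
Matching s² + 2ζω_n s + ω_n²: ω_n = √1.783 = 1.335 rad/s and 2ζω_n = 2.8, so ζ = 2.8/(2·1.335) = 1.05.

ω_n = 1.34 rad/s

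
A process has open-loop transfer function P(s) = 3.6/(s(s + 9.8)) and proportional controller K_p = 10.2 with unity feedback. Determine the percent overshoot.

1.33%

Closed-loop characteristic equation: s² + 9.8s + 36.72 = 0, so ω_n = 6.06 rad/s and ζ = 9.8/(2·6.06) = 0.8086.
%OS = 100·exp(−πζ/√(1−ζ²)) = 100·exp(−π·0.8086/√0.3461) = 1.33%.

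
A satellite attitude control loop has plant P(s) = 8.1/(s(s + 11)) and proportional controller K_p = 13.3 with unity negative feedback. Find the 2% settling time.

T_s ≈ 0.727 s

Closed-loop characteristic equation: s² + 11s + 107.7 = 0, so ω_n = 10.38 rad/s and ζ = 11/(2·10.38) = 0.5299.
2% settling time T_s ≈ 4/(ζω_n) = 4/5.5 = 0.727 s.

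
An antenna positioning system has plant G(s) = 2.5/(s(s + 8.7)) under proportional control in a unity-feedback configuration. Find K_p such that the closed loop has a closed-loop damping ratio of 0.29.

K_p = 90

Closed-loop characteristic equation: s² + 8.7s + K_p·2.5 = 0.
So ω_n = √(2.5K_p) and 2ζω_n = 8.7, giving ζ = 8.7/(2√(2.5K_p)).
Setting ζ = 0.29: √(2.5K_p) = 8.7/(2·0.29) = 15, so K_p = 225/2.5 = 90.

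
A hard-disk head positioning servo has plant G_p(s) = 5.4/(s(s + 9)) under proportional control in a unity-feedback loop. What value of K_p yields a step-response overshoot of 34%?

From %OS = 100·exp(−πζ/√(1−ζ²)) = 34%, ζ = −ln(0.34)/√(π²+ln²(0.34)) = 0.3248.
Characteristic equation s² + 9s + 5.4K_p = 0 gives ζ = 9/(2√(5.4K_p)).
Setting ζ = 0.3248: √(5.4K_p) = 9/(2·0.3248) = 13.86, so K_p = 192/5.4 = 35.6.

K_p = 35.6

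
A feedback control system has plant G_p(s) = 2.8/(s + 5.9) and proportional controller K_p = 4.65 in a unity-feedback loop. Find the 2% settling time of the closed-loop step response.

Closed-loop transfer function: T(s) = K_p·G_p(s)/(1 + K_p·G_p(s)) = 13.02/(s + 5.9 + 13.02) = 13.02/(s + 18.92).
Time constant τ = 1/18.92 = 0.05285 s, so the 2% settling time is about 4τ = 0.211 s.

T_s ≈ 0.211 s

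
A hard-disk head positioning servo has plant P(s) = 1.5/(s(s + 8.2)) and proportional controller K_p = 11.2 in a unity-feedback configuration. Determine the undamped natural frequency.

With unity feedback the closed-loop characteristic equation is s² + 8.2s + 11.2·1.5 = s² + 8.2s + 16.8 = 0.
Matching s² + 2ζω_n s + ω_n²: ω_n = √16.8 = 4.099 rad/s and 2ζω_n = 8.2, so ζ = 8.2/(2·4.099) = 1.

ω_n = 4.1 rad/s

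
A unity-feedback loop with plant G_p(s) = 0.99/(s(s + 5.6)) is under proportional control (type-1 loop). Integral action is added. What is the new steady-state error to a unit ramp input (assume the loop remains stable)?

The integrator raises the loop to type 2, so K_v → ∞ and e_ss to a ramp is zero.

0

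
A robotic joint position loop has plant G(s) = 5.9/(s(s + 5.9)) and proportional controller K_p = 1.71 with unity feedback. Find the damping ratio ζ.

ζ = 0.929

1 + K_p·G(s) = 0 gives s² + 5.9s + 10.09 = 0.
So ω_n² = 10.09 ⇒ ω_n = 3.176 rad/s, and ζ = 5.9/(2ω_n) = 0.929.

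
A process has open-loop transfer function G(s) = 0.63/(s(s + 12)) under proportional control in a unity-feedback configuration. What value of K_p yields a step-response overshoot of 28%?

From %OS = 100·exp(−πζ/√(1−ζ²)) = 28%, ζ = −ln(0.28)/√(π²+ln²(0.28)) = 0.3755.
Characteristic equation s² + 12s + 0.63K_p = 0 gives ζ = 12/(2√(0.63K_p)).
Setting ζ = 0.3755: √(0.63K_p) = 12/(2·0.3755) = 15.98, so K_p = 255.3/0.63 = 405.

K_p = 405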